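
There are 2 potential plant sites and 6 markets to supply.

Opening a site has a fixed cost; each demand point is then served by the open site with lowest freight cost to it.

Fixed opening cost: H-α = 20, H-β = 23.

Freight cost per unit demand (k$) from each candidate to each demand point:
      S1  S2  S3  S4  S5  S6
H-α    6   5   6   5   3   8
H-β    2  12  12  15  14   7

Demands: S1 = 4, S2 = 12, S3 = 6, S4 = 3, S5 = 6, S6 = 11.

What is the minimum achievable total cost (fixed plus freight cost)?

257

Open {H-α, H-β}: assign each demand point to its cheapest open site.
  S1→H-β 4×2=8, S2→H-α 12×5=60, S3→H-α 6×6=36, S4→H-α 3×5=15, S5→H-α 6×3=18, S6→H-β 11×7=77
  freight cost 214, fixed 43 → total 257.
Compare {H-α}: freight cost 241 + fixed 20 = 261.
Compare {H-β}: freight cost 430 + fixed 23 = 453.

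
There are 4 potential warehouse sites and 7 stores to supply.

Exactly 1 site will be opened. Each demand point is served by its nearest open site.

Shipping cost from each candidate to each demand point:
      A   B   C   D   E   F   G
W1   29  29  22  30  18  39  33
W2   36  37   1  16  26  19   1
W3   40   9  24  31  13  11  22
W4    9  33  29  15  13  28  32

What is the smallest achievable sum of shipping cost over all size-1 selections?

Open {W2}.
  A→W2 36, B→W2 37, C→W2 1, D→W2 16, E→W2 26, F→W2 19, G→W2 1  ⇒ total 136.
Compare {W3}: total 150.
Compare {W4}: total 159.
No size-1 selection does better; minimum is 136.

136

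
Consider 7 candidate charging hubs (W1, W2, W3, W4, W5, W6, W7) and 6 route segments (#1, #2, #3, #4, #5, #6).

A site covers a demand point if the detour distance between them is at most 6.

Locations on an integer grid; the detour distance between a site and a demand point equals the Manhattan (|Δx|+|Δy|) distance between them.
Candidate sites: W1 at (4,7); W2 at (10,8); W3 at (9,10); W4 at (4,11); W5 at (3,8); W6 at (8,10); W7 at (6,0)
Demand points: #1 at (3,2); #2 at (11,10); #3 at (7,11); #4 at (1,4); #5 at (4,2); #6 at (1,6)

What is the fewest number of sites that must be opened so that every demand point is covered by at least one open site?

2

Coverage sets (demand points within 6 of each site):
  W1: {#1, #4, #5, #6}
  W2: {#2, #3}
  W3: {#2, #3}
  W4: {#3}
  W5: {#1, #4, #6}
  W6: {#2, #3}
  W7: {#1, #5}
No single site covers all 6 demand points.
But {W1, W2} covers everything, so the minimum is 2.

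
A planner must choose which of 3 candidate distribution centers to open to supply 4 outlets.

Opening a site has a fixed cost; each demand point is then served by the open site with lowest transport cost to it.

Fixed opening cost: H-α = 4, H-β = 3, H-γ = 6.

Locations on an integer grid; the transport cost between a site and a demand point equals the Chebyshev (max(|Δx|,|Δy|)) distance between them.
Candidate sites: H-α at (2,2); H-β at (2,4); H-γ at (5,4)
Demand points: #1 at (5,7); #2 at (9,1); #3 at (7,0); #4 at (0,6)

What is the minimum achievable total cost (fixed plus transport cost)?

Open {H-β}: assign each demand point to its cheapest open site.
  #1→H-β 3, #2→H-β 7, #3→H-β 5, #4→H-β 2
  transport cost 17, fixed 3 → total 20.
Compare {H-γ}: transport cost 16 + fixed 6 = 22.
Compare {H-β, H-γ}: transport cost 13 + fixed 9 = 22.
Compare {H-α, H-β}: transport cost 17 + fixed 7 = 24.
All other subsets cost ≥ 22. Minimum total cost: 20.

20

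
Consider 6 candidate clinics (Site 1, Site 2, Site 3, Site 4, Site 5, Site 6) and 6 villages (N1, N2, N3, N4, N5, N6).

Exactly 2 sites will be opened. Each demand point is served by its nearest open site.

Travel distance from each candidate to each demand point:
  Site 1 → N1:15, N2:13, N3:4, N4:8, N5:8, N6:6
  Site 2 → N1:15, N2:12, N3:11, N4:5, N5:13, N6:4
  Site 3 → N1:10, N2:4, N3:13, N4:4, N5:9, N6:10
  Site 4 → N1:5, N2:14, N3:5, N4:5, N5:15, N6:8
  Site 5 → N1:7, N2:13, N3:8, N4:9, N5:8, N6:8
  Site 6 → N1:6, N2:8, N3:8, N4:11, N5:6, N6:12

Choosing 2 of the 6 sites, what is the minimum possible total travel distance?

Open {Site 3, Site 4}.
  N1→Site 4 5, N2→Site 3 4, N3→Site 4 5, N4→Site 3 4, N5→Site 3 9, N6→Site 4 8  ⇒ total 35.
Compare {Site 1, Site 3}: total 36.
Compare {Site 2, Site 6}: total 37.
No size-2 selection does better; minimum is 35.

35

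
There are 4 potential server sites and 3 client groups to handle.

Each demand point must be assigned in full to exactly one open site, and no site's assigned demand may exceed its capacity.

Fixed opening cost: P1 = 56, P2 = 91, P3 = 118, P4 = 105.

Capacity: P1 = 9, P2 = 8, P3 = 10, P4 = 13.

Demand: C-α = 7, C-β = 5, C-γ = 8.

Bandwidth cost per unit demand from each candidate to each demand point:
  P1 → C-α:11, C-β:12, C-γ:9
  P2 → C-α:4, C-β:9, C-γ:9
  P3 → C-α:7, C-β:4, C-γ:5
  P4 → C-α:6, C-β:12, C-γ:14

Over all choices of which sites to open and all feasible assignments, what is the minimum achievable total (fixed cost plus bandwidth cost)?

335

Open {P1, P4}; cheapest assignment that respects the capacities:
  P1 (cap 9, load 8): C-γ — cost 8×9 = 72
  P4 (cap 13, load 12): C-α, C-β — cost 7×6 + 5×12 = 102
  Shipping 174, fixed 161 → total 335.
  Any other capacity-feasible assignment to {P1, P4} ships for at least 174.
Compare {P3, P4}: its best feasible assignment gives total 365.
Compare {P2, P4}: its best feasible assignment gives total 370.
Every other set of open sites that can feasibly serve all demand totals ≥ 365 even under its best assignment. Minimum: 335.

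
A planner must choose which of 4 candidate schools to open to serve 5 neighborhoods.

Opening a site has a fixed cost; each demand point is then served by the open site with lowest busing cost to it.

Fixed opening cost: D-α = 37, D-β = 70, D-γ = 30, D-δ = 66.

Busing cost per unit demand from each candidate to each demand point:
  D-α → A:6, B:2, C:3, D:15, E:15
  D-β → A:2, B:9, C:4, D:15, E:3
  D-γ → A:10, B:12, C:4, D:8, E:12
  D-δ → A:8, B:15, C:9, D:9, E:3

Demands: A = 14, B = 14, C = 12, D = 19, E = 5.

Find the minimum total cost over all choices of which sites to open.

Open {D-α, D-β, D-γ}: assign each demand point to its cheapest open site.
  A→D-β 14×2=28, B→D-α 14×2=28, C→D-α 12×3=36, D→D-γ 19×8=152, E→D-β 5×3=15
  busing cost 259, fixed 137 → total 396.
Compare {D-α, D-γ}: busing cost 360 + fixed 67 = 427.
Compare {D-α, D-δ}: busing cost 334 + fixed 103 = 437.
Compare {D-α, D-γ, D-δ}: busing cost 315 + fixed 133 = 448.
All other subsets cost ≥ 427. Minimum total cost: 396.

396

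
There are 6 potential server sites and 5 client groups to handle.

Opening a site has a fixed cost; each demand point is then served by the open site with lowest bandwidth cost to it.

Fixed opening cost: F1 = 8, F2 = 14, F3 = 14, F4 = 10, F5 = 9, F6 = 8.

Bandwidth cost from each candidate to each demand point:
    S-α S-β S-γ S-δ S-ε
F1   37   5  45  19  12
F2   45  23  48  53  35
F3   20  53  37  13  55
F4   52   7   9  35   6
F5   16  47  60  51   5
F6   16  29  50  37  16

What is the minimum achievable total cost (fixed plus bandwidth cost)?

79

Open {F3, F4}: assign each demand point to its cheapest open site.
  S-α→F3 20, S-β→F4 7, S-γ→F4 9, S-δ→F3 13, S-ε→F4 6
  bandwidth cost 55, fixed 24 → total 79.
Compare {F1, F4, F5}: bandwidth cost 54 + fixed 27 = 81.
Compare {F1, F4, F6}: bandwidth cost 55 + fixed 26 = 81.
Compare {F3, F4, F5}: bandwidth cost 50 + fixed 33 = 83.
All other subsets cost ≥ 81. Minimum total cost: 79.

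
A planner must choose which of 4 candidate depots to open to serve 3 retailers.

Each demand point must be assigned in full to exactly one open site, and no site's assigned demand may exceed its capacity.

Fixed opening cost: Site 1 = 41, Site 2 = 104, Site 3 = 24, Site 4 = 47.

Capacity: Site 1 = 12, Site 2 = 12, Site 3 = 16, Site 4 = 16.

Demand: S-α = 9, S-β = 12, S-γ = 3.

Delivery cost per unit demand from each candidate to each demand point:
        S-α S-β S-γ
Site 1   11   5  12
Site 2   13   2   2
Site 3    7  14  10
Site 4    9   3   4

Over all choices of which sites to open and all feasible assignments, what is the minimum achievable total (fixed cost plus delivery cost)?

182

Open {Site 3, Site 4}; cheapest assignment that respects the capacities:
  Site 3 (cap 16, load 9): S-α — cost 9×7 = 63
  Site 4 (cap 16, load 15): S-β, S-γ — cost 12×3 + 3×4 = 48
  Shipping 111, fixed 71 → total 182.
  Any other capacity-feasible assignment to {Site 3, Site 4} ships for at least 111.
Compare {Site 1, Site 3}: its best feasible assignment gives total 218.
Compare {Site 1, Site 3, Site 4}: its best feasible assignment gives total 223.
Every other set of open sites that can feasibly serve all demand totals ≥ 218 even under its best assignment. Minimum: 182.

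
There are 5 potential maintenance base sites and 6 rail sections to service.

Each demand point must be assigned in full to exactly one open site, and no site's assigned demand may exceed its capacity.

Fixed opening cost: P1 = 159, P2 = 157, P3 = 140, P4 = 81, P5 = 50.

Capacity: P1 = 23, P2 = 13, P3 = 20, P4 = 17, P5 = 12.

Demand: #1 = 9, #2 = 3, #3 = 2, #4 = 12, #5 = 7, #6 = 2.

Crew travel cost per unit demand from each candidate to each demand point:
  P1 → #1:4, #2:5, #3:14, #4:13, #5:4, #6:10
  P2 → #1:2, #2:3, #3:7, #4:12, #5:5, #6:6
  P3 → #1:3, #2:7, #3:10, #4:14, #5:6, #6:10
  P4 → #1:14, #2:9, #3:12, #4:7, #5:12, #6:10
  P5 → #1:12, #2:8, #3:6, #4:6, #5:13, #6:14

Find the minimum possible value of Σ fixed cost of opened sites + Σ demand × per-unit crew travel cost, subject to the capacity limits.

408

Open {P1, P5}; cheapest assignment that respects the capacities:
  P1 (cap 23, load 23): #1, #2, #3, #5, #6 — cost 9×4 + 3×5 + 2×14 + 7×4 + 2×10 = 127
  P5 (cap 12, load 12): #4 — cost 12×6 = 72
  Shipping 199, fixed 209 → total 408.
  Any other capacity-feasible assignment to {P1, P5} ships for at least 199.
Compare {P3, P4}: its best feasible assignment gives total 439.
Compare {P1, P4}: its best feasible assignment gives total 447.
Every other set of open sites that can feasibly serve all demand totals ≥ 439 even under its best assignment. Minimum: 408.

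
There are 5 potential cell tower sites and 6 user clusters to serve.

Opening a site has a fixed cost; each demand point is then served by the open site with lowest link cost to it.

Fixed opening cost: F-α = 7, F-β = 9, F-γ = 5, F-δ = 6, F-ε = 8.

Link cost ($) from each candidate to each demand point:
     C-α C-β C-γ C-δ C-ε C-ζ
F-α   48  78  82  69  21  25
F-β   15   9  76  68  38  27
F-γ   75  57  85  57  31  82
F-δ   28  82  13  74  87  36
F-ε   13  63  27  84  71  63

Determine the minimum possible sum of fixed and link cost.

167

Open {F-α, F-β, F-γ, F-δ}: assign each demand point to its cheapest open site.
  C-α→F-β 15, C-β→F-β 9, C-γ→F-δ 13, C-δ→F-γ 57, C-ε→F-α 21, C-ζ→F-α 25
  link cost 140, fixed 27 → total 167.
Compare {F-β, F-γ, F-δ}: link cost 152 + fixed 20 = 172.
Compare {F-α, F-β, F-δ}: link cost 151 + fixed 22 = 173.
Compare {F-α, F-β, F-γ, F-δ, F-ε}: link cost 138 + fixed 35 = 173.
All other subsets cost ≥ 172. Minimum total cost: 167.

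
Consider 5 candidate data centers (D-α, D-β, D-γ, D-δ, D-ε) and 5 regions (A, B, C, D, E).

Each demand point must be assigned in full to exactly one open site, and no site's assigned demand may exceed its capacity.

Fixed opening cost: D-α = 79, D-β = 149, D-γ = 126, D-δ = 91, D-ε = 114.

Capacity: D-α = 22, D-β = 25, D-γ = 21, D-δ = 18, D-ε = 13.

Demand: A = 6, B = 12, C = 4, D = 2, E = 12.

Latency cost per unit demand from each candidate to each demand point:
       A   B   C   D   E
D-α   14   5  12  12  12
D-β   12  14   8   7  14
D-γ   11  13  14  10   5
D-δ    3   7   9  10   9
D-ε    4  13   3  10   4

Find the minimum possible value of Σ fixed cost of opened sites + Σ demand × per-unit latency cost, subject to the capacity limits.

428

Open {D-α, D-δ}; cheapest assignment that respects the capacities:
  D-α (cap 22, load 18): B, C, D — cost 12×5 + 4×12 + 2×12 = 132
  D-δ (cap 18, load 18): A, E — cost 6×3 + 12×9 = 126
  Shipping 258, fixed 170 → total 428.
  Any other capacity-feasible assignment to {D-α, D-δ} ships for at least 258.
Compare {D-γ, D-δ}: its best feasible assignment gives total 455.
Compare {D-α, D-γ}: its best feasible assignment gives total 459.
Every other set of open sites that can feasibly serve all demand totals ≥ 455 even under its best assignment. Minimum: 428.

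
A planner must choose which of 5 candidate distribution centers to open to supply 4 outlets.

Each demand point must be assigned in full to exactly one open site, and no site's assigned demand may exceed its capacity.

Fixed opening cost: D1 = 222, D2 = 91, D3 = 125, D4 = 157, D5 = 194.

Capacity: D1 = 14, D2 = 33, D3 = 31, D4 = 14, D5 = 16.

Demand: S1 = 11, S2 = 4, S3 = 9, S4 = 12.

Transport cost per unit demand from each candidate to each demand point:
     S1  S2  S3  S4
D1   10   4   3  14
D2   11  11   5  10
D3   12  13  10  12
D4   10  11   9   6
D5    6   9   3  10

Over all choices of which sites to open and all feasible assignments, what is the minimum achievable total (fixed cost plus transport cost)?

530

Open {D2, D4}; cheapest assignment that respects the capacities:
  D2 (cap 33, load 24): S1, S2, S3 — cost 11×11 + 4×11 + 9×5 = 210
  D4 (cap 14, load 12): S4 — cost 12×6 = 72
  Shipping 282, fixed 248 → total 530.
  Any other capacity-feasible assignment to {D2, D4} ships for at least 282.
Compare {D2, D5}: its best feasible assignment gives total 552.
Compare {D2, D3}: its best feasible assignment gives total 554.
Every other set of open sites that can feasibly serve all demand totals ≥ 552 even under its best assignment. Minimum: 530.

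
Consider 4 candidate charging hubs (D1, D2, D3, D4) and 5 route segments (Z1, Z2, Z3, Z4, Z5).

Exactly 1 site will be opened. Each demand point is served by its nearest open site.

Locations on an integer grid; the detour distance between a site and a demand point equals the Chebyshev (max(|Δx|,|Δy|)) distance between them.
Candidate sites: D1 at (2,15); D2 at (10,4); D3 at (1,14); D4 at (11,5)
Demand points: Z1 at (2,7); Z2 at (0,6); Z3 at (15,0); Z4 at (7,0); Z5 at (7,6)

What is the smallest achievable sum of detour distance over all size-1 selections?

30

Open {D2}.
  Z1→D2 8, Z2→D2 10, Z3→D2 5, Z4→D2 4, Z5→D2 3  ⇒ total 30.
Compare {D4}: total 34.
Compare {D3}: total 51.
No size-1 selection does better; minimum is 30.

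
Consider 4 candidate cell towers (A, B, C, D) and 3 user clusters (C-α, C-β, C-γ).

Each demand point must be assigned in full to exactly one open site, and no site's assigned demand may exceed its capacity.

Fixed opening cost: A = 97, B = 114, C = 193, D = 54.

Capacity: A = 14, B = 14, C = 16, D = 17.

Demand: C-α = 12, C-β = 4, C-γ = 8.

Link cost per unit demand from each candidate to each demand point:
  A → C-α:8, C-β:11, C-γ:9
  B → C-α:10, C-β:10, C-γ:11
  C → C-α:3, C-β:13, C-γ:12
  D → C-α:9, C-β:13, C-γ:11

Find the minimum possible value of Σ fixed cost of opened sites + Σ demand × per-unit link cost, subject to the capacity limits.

Open {A, D}; cheapest assignment that respects the capacities:
  A (cap 14, load 12): C-β, C-γ — cost 4×11 + 8×9 = 116
  D (cap 17, load 12): C-α — cost 12×9 = 108
  Shipping 224, fixed 151 → total 375.
  Any other capacity-feasible assignment to {A, D} ships for at least 224.
Compare {B, D}: its best feasible assignment gives total 404.
Compare {C, D}: its best feasible assignment gives total 423.
Every other set of open sites that can feasibly serve all demand totals ≥ 404 even under its best assignment. Minimum: 375.

375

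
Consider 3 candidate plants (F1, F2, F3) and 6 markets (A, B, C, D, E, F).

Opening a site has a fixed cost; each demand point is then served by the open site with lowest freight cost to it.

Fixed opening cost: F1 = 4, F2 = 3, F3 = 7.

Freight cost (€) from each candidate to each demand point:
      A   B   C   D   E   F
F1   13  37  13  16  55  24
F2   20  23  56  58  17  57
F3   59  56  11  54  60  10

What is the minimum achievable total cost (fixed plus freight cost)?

104

Open {F1, F2, F3}: assign each demand point to its cheapest open site.
  A→F1 13, B→F2 23, C→F3 11, D→F1 16, E→F2 17, F→F3 10
  freight cost 90, fixed 14 → total 104.
Compare {F1, F2}: freight cost 106 + fixed 7 = 113.
Compare {F2, F3}: freight cost 135 + fixed 10 = 145.
Compare {F1, F3}: freight cost 142 + fixed 11 = 153.
All other subsets cost ≥ 113. Minimum total cost: 104.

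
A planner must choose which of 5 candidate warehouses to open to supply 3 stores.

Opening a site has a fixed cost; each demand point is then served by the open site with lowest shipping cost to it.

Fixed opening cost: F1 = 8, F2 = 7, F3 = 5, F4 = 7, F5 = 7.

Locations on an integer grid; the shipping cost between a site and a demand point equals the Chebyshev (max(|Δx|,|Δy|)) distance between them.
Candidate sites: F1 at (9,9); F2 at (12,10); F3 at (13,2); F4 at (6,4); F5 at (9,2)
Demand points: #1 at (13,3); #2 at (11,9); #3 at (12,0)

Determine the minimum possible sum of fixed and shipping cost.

Open {F3}: assign each demand point to its cheapest open site.
  #1→F3 1, #2→F3 7, #3→F3 2
  shipping cost 10, fixed 5 → total 15.
Compare {F2, F3}: shipping cost 4 + fixed 12 = 16.
Compare {F1, F3}: shipping cost 5 + fixed 13 = 18.
Compare {F3, F4}: shipping cost 8 + fixed 12 = 20.
All other subsets cost ≥ 16. Minimum total cost: 15.

15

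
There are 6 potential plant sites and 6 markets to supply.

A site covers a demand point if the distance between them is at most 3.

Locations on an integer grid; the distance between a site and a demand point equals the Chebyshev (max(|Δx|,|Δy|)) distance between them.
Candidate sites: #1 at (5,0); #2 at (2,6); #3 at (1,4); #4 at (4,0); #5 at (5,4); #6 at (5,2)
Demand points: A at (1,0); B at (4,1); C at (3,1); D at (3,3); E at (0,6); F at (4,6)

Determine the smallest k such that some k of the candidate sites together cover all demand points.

Coverage sets (demand points within 3 of each site):
  #1: {B, C, D}
  #2: {D, E, F}
  #3: {B, C, D, E, F}
  #4: {A, B, C, D}
  #5: {B, C, D, F}
  #6: {B, C, D}
No single site covers all 6 demand points.
But {#2, #4} covers everything, so the minimum is 2.

2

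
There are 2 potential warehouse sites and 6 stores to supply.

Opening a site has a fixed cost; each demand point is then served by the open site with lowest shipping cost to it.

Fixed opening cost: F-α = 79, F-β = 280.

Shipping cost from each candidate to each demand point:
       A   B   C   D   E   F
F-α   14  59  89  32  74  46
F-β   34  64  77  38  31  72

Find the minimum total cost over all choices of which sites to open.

Open {F-α}: assign each demand point to its cheapest open site.
  A→F-α 14, B→F-α 59, C→F-α 89, D→F-α 32, E→F-α 74, F→F-α 46
  shipping cost 314, fixed 79 → total 393.
Compare {F-β}: shipping cost 316 + fixed 280 = 596.
Compare {F-α, F-β}: shipping cost 259 + fixed 359 = 618.

393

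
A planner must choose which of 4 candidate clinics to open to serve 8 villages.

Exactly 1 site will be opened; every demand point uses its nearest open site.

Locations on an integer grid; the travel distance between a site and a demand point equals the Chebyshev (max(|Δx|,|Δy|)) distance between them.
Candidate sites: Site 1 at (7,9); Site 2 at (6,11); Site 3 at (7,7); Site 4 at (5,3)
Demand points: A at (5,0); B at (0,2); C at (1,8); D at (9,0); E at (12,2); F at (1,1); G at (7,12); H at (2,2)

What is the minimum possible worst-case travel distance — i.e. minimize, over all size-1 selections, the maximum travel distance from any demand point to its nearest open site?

Open {Site 3}.
  Farthest demand point is A at travel distance 7 (to Site 3); all others are ≤ 7.
With {Site 1} the worst case is 9.
With {Site 4} the worst case is 9.
No size-1 selection achieves below 7.

7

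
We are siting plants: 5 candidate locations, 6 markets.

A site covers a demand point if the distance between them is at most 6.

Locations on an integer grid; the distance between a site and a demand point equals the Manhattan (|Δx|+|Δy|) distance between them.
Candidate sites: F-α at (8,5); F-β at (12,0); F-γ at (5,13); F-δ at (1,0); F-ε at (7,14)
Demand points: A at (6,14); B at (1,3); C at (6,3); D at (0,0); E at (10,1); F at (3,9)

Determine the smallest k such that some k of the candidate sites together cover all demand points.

3

Coverage sets (demand points within 6 of each site):
  F-α: {C, E}
  F-β: {E}
  F-γ: {A, F}
  F-δ: {B, D}
  F-ε: {A}
No 2 sites suffice: every size-2 union leaves at least one demand point uncovered.
But {F-α, F-γ, F-δ} covers everything, so the minimum is 3.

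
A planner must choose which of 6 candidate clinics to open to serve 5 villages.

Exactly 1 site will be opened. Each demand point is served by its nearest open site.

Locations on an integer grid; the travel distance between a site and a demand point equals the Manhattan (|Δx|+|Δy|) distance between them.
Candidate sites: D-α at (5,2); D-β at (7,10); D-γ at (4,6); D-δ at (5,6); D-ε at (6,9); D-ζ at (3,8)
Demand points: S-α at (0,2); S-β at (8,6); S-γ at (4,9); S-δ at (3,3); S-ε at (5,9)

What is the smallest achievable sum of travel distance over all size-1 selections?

Open {D-γ}.
  S-α→D-γ 8, S-β→D-γ 4, S-γ→D-γ 3, S-δ→D-γ 4, S-ε→D-γ 4  ⇒ total 23.
Compare {D-δ}: total 24.
Compare {D-ζ}: total 26.
No size-1 selection does better; minimum is 23.

23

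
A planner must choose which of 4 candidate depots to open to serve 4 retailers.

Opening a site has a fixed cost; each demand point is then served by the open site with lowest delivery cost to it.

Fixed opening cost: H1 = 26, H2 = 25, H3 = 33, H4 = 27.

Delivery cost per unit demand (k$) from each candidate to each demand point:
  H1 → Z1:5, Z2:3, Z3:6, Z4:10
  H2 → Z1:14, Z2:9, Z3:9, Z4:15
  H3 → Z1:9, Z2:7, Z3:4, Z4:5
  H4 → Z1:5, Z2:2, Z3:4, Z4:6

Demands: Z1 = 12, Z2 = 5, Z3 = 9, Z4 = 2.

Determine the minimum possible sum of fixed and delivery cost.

145

Open {H4}: assign each demand point to its cheapest open site.
  Z1→H4 12×5=60, Z2→H4 5×2=10, Z3→H4 9×4=36, Z4→H4 2×6=12
  delivery cost 118, fixed 27 → total 145.
Compare {H2, H4}: delivery cost 118 + fixed 52 = 170.
Compare {H1, H4}: delivery cost 118 + fixed 53 = 171.
Compare {H1}: delivery cost 149 + fixed 26 = 175.
All other subsets cost ≥ 170. Minimum total cost: 145.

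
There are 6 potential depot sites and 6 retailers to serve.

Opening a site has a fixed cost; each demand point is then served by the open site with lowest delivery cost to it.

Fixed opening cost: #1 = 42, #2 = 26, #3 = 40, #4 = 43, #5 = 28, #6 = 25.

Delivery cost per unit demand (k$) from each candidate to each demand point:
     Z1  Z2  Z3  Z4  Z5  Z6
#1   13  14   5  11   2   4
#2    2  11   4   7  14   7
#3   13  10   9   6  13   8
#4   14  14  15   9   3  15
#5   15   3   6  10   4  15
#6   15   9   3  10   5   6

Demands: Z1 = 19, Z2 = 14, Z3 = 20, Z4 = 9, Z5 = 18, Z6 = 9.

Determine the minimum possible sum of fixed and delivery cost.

391

Open {#1, #2, #5}: assign each demand point to its cheapest open site.
  Z1→#2 19×2=38, Z2→#5 14×3=42, Z3→#2 20×4=80, Z4→#2 9×7=63, Z5→#1 18×2=36, Z6→#1 9×4=36
  delivery cost 295, fixed 96 → total 391.
Compare {#1, #2, #5, #6}: delivery cost 275 + fixed 121 = 396.
Compare {#2, #5, #6}: delivery cost 329 + fixed 79 = 408.
Compare {#2, #5}: delivery cost 358 + fixed 54 = 412.
All other subsets cost ≥ 396. Minimum total cost: 391.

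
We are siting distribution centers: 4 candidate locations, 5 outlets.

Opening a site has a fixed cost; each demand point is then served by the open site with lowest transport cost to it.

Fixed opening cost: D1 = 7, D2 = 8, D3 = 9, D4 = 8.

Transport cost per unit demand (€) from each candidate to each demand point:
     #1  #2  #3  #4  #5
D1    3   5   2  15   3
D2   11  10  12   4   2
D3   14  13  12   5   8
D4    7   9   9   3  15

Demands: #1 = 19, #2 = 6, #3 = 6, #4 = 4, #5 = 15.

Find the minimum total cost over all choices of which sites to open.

Open {D1, D2}: assign each demand point to its cheapest open site.
  #1→D1 19×3=57, #2→D1 6×5=30, #3→D1 6×2=12, #4→D2 4×4=16, #5→D2 15×2=30
  transport cost 145, fixed 15 → total 160.
Compare {D1, D2, D4}: transport cost 141 + fixed 23 = 164.
Compare {D1, D2, D3}: transport cost 145 + fixed 24 = 169.
Compare {D1, D4}: transport cost 156 + fixed 15 = 171.
All other subsets cost ≥ 164. Minimum total cost: 160.

160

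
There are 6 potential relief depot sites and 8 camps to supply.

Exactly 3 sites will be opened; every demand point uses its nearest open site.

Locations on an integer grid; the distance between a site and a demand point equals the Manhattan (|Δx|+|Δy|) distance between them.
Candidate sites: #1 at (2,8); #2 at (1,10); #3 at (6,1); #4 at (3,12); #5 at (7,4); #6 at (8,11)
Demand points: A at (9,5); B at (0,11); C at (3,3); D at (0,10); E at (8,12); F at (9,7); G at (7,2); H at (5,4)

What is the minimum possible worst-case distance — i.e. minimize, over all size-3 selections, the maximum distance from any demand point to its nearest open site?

Open {#1, #4, #5}.
  Farthest demand point is C at distance 5 (to #5); all others are ≤ 5.
With {#1, #5, #6} the worst case is 5.
With {#2, #4, #5} the worst case is 5.
No size-3 selection achieves below 5.

5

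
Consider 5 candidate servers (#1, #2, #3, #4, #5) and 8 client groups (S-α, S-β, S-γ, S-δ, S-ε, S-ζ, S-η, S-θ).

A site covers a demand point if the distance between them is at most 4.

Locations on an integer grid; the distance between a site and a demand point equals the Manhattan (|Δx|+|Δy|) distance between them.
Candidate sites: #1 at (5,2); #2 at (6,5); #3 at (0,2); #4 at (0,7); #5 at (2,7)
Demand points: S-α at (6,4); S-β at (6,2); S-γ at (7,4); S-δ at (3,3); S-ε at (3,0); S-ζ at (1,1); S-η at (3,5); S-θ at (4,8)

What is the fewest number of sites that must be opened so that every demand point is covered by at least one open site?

Coverage sets (demand points within 4 of each site):
  #1: {S-α, S-β, S-γ, S-δ, S-ε}
  #2: {S-α, S-β, S-γ, S-η}
  #3: {S-δ, S-ζ}
  #4: {}
  #5: {S-η, S-θ}
No 2 sites suffice: every size-2 union leaves at least one demand point uncovered.
But {#1, #3, #5} covers everything, so the minimum is 3.

3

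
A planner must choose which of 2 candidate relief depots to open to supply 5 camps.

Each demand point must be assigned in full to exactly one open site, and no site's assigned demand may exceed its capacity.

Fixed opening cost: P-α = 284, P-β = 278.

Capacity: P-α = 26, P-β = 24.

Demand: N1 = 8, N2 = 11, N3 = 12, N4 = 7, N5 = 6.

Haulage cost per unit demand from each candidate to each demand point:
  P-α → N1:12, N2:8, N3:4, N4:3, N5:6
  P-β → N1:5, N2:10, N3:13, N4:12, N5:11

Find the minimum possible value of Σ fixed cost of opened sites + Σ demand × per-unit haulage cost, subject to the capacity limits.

817

Open {P-α, P-β}; cheapest assignment that respects the capacities:
  P-α (cap 26, load 25): N3, N4, N5 — cost 12×4 + 7×3 + 6×6 = 105
  P-β (cap 24, load 19): N1, N2 — cost 8×5 + 11×10 = 150
  Shipping 255, fixed 562 → total 817.
  Any other capacity-feasible assignment to {P-α, P-β} ships for at least 255.
Total demand is 44 and no other set of sites has combined capacity ≥ 44, so {P-α, P-β} is the only feasible choice of open sites. Minimum: 817.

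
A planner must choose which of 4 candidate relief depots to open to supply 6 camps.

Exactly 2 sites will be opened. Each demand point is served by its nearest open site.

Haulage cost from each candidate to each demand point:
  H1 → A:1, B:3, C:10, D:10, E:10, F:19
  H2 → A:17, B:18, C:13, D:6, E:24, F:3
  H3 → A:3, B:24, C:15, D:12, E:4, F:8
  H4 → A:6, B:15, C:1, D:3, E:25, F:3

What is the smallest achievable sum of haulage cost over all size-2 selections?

21

Open {H1, H4}.
  A→H1 1, B→H1 3, C→H4 1, D→H4 3, E→H1 10, F→H4 3  ⇒ total 21.
Compare {H3, H4}: total 29.
Compare {H1, H2}: total 33.
No size-2 selection does better; minimum is 21.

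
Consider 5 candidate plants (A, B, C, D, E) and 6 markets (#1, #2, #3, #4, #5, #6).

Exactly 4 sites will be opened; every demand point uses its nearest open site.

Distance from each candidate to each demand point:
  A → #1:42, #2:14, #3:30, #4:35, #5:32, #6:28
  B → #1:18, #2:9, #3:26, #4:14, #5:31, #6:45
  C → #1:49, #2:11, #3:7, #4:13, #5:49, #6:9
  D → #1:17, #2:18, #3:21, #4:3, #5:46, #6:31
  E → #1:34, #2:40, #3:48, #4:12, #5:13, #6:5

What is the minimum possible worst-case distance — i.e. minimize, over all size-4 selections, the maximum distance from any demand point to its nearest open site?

Open {A, C, D, E}.
  Farthest demand point is #1 at distance 17 (to D); all others are ≤ 17.
With {B, C, D, E} the worst case is 17.
With {A, B, C, E} the worst case is 18.
No size-4 selection achieves below 17.

17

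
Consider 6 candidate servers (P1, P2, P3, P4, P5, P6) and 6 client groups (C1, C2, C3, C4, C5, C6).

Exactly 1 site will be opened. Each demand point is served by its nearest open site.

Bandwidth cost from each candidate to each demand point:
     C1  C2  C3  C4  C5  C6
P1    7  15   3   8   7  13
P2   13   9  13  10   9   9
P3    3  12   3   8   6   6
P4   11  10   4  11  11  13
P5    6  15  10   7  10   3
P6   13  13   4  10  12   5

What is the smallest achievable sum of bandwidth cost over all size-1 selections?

Open {P3}.
  C1→P3 3, C2→P3 12, C3→P3 3, C4→P3 8, C5→P3 6, C6→P3 6  ⇒ total 38.
Compare {P5}: total 51.
Compare {P1}: total 53.
No size-1 selection does better; minimum is 38.

38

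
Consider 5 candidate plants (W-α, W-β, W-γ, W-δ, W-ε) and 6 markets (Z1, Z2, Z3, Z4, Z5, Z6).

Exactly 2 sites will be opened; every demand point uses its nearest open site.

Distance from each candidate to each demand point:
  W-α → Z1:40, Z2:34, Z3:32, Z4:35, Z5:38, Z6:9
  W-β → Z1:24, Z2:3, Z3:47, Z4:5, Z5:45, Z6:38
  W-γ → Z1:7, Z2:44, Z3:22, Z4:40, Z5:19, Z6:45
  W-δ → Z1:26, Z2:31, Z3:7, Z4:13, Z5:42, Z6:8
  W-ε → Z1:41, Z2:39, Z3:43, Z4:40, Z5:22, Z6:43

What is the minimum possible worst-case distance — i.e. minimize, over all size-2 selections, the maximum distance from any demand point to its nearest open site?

Open {W-γ, W-δ}.
  Farthest demand point is Z2 at distance 31 (to W-δ); all others are ≤ 31.
With {W-δ, W-ε} the worst case is 31.
With {W-α, W-γ} the worst case is 35.
No size-2 selection achieves below 31.

31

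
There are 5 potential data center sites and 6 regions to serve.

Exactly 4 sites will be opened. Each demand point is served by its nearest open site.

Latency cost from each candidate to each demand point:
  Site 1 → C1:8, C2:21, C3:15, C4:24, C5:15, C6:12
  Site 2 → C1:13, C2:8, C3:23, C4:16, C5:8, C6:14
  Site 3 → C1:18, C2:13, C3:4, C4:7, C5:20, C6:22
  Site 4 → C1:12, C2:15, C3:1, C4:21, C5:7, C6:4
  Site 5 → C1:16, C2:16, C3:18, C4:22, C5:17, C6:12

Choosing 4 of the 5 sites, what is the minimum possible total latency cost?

Open {Site 1, Site 2, Site 3, Site 4}.
  C1→Site 1 8, C2→Site 2 8, C3→Site 4 1, C4→Site 3 7, C5→Site 4 7, C6→Site 4 4  ⇒ total 35.
Compare {Site 2, Site 3, Site 4, Site 5}: total 39.
Compare {Site 1, Site 3, Site 4, Site 5}: total 40.
No size-4 selection does better; minimum is 35.

35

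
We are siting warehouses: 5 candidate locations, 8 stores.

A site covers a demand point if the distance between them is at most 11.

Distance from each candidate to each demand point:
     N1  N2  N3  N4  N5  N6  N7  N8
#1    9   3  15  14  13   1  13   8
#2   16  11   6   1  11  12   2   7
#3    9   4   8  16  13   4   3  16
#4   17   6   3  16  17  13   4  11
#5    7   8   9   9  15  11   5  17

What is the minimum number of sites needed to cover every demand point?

Coverage sets (demand points within 11 of each site):
  #1: {N1, N2, N6, N8}
  #2: {N2, N3, N4, N5, N7, N8}
  #3: {N1, N2, N3, N6, N7}
  #4: {N2, N3, N7, N8}
  #5: {N1, N2, N3, N4, N6, N7}
No single site covers all 8 demand points.
But {#1, #2} covers everything, so the minimum is 2.

2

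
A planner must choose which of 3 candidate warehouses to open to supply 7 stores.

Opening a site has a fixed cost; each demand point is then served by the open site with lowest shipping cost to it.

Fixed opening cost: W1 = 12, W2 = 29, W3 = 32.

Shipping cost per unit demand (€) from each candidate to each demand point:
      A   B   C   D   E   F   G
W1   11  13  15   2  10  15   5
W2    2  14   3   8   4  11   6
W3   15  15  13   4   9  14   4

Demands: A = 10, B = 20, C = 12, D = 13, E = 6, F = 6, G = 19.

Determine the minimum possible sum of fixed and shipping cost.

Open {W1, W2}: assign each demand point to its cheapest open site.
  A→W2 10×2=20, B→W1 20×13=260, C→W2 12×3=36, D→W1 13×2=26, E→W2 6×4=24, F→W2 6×11=66, G→W1 19×5=95
  shipping cost 527, fixed 41 → total 568.
Compare {W1, W2, W3}: shipping cost 508 + fixed 73 = 581.
Compare {W2, W3}: shipping cost 554 + fixed 61 = 615.
Compare {W2}: shipping cost 644 + fixed 29 = 673.
All other subsets cost ≥ 581. Minimum total cost: 568.

568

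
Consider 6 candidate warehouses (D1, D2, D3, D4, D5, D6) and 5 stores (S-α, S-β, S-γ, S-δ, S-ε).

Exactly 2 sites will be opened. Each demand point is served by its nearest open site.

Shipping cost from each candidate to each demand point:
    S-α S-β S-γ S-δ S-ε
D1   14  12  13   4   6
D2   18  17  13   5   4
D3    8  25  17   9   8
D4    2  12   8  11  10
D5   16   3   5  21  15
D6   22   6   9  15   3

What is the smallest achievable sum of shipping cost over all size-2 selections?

Open {D4, D6}.
  S-α→D4 2, S-β→D6 6, S-γ→D4 8, S-δ→D4 11, S-ε→D6 3  ⇒ total 30.
Compare {D2, D4}: total 31.
Compare {D4, D5}: total 31.
No size-2 selection does better; minimum is 30.

30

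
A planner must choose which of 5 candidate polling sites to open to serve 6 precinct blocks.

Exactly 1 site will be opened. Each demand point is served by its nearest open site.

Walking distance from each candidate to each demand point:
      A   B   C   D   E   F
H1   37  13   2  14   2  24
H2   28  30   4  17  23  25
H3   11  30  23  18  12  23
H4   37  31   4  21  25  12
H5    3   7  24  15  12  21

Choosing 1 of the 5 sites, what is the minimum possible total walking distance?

82

Open {H5}.
  A→H5 3, B→H5 7, C→H5 24, D→H5 15, E→H5 12, F→H5 21  ⇒ total 82.
Compare {H1}: total 92.
Compare {H3}: total 117.
No size-1 selection does better; minimum is 82.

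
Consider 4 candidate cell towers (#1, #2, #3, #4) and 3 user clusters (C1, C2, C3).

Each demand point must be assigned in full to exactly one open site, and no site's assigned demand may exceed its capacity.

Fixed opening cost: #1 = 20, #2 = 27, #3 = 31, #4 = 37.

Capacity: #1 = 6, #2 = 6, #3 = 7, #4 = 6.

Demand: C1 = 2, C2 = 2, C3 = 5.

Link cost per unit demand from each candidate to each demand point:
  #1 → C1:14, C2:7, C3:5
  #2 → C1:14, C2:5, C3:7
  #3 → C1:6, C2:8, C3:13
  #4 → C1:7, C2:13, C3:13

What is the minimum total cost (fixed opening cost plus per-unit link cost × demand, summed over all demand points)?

104

Open {#1, #3}; cheapest assignment that respects the capacities:
  #1 (cap 6, load 5): C3 — cost 5×5 = 25
  #3 (cap 7, load 4): C1, C2 — cost 2×6 + 2×8 = 28
  Shipping 53, fixed 51 → total 104.
  Any other capacity-feasible assignment to {#1, #3} ships for at least 53.
Compare {#1, #2}: its best feasible assignment gives total 110.
Compare {#2, #3}: its best feasible assignment gives total 121.
Every other set of open sites that can feasibly serve all demand totals ≥ 110 even under its best assignment. Minimum: 104.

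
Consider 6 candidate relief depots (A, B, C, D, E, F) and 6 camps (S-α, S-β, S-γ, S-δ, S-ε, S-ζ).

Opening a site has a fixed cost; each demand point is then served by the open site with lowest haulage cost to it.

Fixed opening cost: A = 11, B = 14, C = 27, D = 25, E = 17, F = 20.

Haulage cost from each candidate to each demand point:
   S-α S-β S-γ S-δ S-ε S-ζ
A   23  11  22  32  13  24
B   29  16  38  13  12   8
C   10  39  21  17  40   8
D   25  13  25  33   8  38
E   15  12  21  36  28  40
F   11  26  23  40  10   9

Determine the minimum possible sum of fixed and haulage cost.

112

Open {B, E}: assign each demand point to its cheapest open site.
  S-α→E 15, S-β→E 12, S-γ→E 21, S-δ→B 13, S-ε→B 12, S-ζ→B 8
  haulage cost 81, fixed 31 → total 112.
Compare {A, B}: haulage cost 89 + fixed 25 = 114.
Compare {B, F}: haulage cost 81 + fixed 34 = 115.
Compare {A, C}: haulage cost 80 + fixed 38 = 118.
All other subsets cost ≥ 114. Minimum total cost: 112.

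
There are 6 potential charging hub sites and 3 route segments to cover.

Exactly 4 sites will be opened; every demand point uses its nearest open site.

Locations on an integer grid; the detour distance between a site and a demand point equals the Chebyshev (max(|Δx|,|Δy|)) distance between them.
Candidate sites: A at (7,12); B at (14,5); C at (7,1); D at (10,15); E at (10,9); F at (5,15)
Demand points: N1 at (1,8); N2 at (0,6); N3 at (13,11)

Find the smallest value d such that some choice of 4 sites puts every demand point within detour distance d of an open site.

Open {A, B, C, D}.
  Farthest demand point is N2 at detour distance 7 (to A); all others are ≤ 7.
With {A, B, C, E} the worst case is 7.
With {A, B, C, F} the worst case is 7.
No size-4 selection achieves below 7.

7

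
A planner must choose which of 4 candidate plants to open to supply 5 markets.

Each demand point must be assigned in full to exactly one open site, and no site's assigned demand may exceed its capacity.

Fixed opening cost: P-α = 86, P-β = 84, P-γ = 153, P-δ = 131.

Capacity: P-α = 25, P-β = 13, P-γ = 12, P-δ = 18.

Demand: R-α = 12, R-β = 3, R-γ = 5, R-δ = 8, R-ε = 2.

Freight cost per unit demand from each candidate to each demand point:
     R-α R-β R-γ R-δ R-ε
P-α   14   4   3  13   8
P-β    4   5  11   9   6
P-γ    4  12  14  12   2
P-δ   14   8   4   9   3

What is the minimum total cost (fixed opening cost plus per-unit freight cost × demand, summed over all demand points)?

Open {P-α, P-β}; cheapest assignment that respects the capacities:
  P-α (cap 25, load 18): R-β, R-γ, R-δ, R-ε — cost 3×4 + 5×3 + 8×13 + 2×8 = 147
  P-β (cap 13, load 12): R-α — cost 12×4 = 48
  Shipping 195, fixed 170 → total 365.
  Any other capacity-feasible assignment to {P-α, P-β} ships for at least 195.
Compare {P-β, P-δ}: its best feasible assignment gives total 385.
Compare {P-α, P-γ}: its best feasible assignment gives total 434.
Every other set of open sites that can feasibly serve all demand totals ≥ 385 even under its best assignment. Minimum: 365.

365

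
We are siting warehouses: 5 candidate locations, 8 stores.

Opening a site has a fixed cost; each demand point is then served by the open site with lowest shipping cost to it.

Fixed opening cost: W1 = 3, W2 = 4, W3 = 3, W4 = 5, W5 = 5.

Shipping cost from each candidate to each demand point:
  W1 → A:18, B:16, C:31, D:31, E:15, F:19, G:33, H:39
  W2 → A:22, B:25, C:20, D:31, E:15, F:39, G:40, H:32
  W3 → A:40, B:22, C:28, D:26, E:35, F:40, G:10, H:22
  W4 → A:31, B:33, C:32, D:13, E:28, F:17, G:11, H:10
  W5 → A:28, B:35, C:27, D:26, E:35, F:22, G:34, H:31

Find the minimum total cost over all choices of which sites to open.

Open {W1, W2, W4}: assign each demand point to its cheapest open site.
  A→W1 18, B→W1 16, C→W2 20, D→W4 13, E→W1 15, F→W4 17, G→W4 11, H→W4 10
  shipping cost 120, fixed 12 → total 132.
Compare {W1, W2, W3, W4}: shipping cost 119 + fixed 15 = 134.
Compare {W1, W2, W4, W5}: shipping cost 120 + fixed 17 = 137.
Compare {W1, W3, W4}: shipping cost 127 + fixed 11 = 138.
All other subsets cost ≥ 134. Minimum total cost: 132.

132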